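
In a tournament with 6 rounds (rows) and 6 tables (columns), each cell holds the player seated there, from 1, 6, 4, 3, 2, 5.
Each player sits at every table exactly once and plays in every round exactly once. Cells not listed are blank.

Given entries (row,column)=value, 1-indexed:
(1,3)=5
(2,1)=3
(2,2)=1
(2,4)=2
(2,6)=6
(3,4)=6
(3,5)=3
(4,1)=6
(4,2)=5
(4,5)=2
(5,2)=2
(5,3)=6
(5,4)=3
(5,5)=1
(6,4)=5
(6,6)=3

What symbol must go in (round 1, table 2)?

Round 2, table 3: round 2 has {1, 6, 3, 2} and table 3 has {6, 5}, leaving only 4.
Round 2, table 5: round 2 has {1, 6, 4, 3, 2} and table 5 has {1, 3, 2}, leaving only 5.
Round 3, table 2: round 3 has {6, 3} and table 2 has {1, 2, 5}, leaving only 4.
Round 6, table 2: round 6 has {3, 5} and table 2 has {1, 4, 2, 5}, leaving only 6.
Round 1 already has {5} and table 2 already has {1, 6, 4, 2, 5}, so round 1, table 2 must be 3.

3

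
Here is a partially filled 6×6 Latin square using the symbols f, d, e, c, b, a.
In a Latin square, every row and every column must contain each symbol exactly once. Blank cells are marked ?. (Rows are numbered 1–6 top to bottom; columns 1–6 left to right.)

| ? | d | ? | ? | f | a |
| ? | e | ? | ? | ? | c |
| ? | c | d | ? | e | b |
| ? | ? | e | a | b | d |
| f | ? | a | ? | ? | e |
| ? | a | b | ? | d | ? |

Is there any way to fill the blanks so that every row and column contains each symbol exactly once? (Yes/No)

Yes

No row or column among the givens repeats a symbol, and propagating forced cells runs into no contradiction.
One valid completion exists (for instance, b d c e f a / d e f b a c / a c d f e b / c f e a b d / f b a d c e / e a b c d f).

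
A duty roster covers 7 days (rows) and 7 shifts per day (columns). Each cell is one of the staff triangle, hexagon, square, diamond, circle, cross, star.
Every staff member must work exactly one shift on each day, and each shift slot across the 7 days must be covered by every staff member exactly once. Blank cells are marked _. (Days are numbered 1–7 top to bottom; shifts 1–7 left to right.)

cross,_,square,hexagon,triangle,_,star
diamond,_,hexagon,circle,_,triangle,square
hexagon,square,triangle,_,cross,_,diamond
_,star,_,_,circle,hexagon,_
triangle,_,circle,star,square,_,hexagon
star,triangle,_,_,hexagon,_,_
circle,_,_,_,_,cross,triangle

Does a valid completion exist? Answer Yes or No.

No

Day 3, shift 4: day 3 together with shift 4 already contain {triangle, hexagon, square, diamond, circle, cross, star} — every symbol — so nothing can go there. The grid has no valid completion.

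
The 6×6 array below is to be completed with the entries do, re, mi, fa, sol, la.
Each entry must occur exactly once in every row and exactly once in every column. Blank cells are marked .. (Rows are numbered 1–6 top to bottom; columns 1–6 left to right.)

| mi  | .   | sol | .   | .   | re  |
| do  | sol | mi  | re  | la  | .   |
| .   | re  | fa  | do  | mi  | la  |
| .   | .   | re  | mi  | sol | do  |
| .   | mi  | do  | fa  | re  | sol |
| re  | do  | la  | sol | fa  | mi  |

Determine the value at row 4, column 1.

Row 1, column 4: row 1 has {re, mi, sol} and column 4 has {do, re, mi, fa, sol}, leaving only la.
Row 1, column 2: row 1 has {re, mi, sol, la} and column 2 has {do, re, mi, sol}, leaving only fa.
Row 1, column 5: row 1 has {re, mi, fa, sol, la} and column 5 has {re, mi, fa, sol, la}, leaving only do.
Row 2, column 6: row 2 has {do, re, mi, sol, la} and column 6 has {do, re, mi, sol, la}, leaving only fa.
Row 3, column 1: row 3 has {do, re, mi, fa, la} and column 1 has {do, re, mi}, leaving only sol.
Row 4, column 2: row 4 has {do, re, mi, sol} and column 2 has {do, re, mi, fa, sol}, leaving only la.
Row 4 already has {do, re, mi, sol, la} and column 1 already has {do, re, mi, sol}, so row 4, column 1 must be fa.

fa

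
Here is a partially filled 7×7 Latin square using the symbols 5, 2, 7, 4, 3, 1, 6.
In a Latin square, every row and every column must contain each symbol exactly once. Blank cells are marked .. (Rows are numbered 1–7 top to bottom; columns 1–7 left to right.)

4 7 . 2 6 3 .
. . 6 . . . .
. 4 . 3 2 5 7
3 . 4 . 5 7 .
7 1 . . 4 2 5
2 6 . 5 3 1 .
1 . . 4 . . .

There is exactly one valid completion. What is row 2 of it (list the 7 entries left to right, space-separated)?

Row 2, column 1: row 2 has {6} and column 1 has {2, 7, 4, 3, 1}, leaving only 5.
Row 2, column 6: row 2 has {5, 6} and column 6 has {5, 2, 7, 3, 1}, leaving only 4.
Row 1, column 7: row 1 has {2, 7, 4, 3, 6} and column 7 has {5, 7}, leaving only 1.
Row 1, column 3: row 1 has {2, 7, 4, 3, 1, 6} and column 3 has {4, 6}, leaving only 5.
Row 3, column 1: row 3 has {5, 2, 7, 4, 3} and column 1 has {5, 2, 7, 4, 3, 1}, leaving only 6.
Row 3, column 3: row 3 has {5, 2, 7, 4, 3, 6} and column 3 has {5, 4, 6}, leaving only 1.
Row 4, column 2: row 4 has {5, 7, 4, 3} and column 2 has {7, 4, 1, 6}, leaving only 2.
Row 2, column 2: row 2 has {5, 4, 6} and column 2 has {2, 7, 4, 1, 6}, leaving only 3.
Row 2, column 7: row 2 has {5, 4, 3, 6} and column 7 has {5, 7, 1}, leaving only 2.
Row 4, column 7: row 4 has {5, 2, 7, 4, 3} and column 7 has {5, 2, 7, 1}, leaving only 6.
Row 4, column 4: row 4 has {5, 2, 7, 4, 3, 6} and column 4 has {5, 2, 4, 3}, leaving only 1.
Row 2, column 4: row 2 has {5, 2, 4, 3, 6} and column 4 has {5, 2, 4, 3, 1}, leaving only 7.
Row 2, column 5: row 2 has {5, 2, 7, 4, 3, 6} and column 5 has {5, 2, 4, 3, 6}, leaving only 1.
So row 2 reads: 5 3 6 7 1 4 2.

5 3 6 7 1 4 2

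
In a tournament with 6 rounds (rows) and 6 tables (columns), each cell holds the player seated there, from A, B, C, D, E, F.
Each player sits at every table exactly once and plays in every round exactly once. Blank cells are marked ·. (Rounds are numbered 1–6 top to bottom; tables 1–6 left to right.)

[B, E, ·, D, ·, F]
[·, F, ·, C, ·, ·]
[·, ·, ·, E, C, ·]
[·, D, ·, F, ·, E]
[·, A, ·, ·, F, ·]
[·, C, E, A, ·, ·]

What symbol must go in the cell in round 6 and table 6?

Round 1, table 5: round 1 has {B, D, E, F} and table 5 has {C, F}, leaving only A.
Round 1, table 3: round 1 has {A, B, D, E, F} and table 3 has {E}, leaving only C.
Round 3, table 2: round 3 has {C, E} and table 2 has {A, C, D, E, F}, leaving only B.
Round 4, table 5: round 4 has {D, E, F} and table 5 has {A, C, F}, leaving only B.
Round 4, table 3: round 4 has {B, D, E, F} and table 3 has {C, E}, leaving only A.
Round 4, table 1: round 4 has {A, B, D, E, F} and table 1 has {B}, leaving only C.
Round 5, table 4: round 5 has {A, F} and table 4 has {A, C, D, E, F}, leaving only B.
Round 5, table 3: round 5 has {A, B, F} and table 3 has {A, C, E}, leaving only D.
Round 2, table 3: round 2 has {C, F} and table 3 has {A, C, D, E}, leaving only B.
Round 3, table 3: round 3 has {B, C, E} and table 3 has {A, B, C, D, E}, leaving only F.
Round 5, table 1: round 5 has {A, B, D, F} and table 1 has {B, C}, leaving only E.
Round 5, table 6: round 5 has {A, B, D, E, F} and table 6 has {E, F}, leaving only C.
Round 6, table 5: round 6 has {A, C, E} and table 5 has {A, B, C, F}, leaving only D.
Round 6 already has {A, C, D, E} and table 6 already has {C, E, F}, so round 6, table 6 must be B.

B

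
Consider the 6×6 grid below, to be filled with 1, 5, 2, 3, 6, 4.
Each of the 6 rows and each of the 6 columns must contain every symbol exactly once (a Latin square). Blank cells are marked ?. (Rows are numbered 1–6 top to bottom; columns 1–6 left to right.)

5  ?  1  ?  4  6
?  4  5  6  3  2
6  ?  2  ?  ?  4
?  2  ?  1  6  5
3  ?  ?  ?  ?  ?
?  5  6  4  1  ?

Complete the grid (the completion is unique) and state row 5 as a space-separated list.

3 6 4 5 2 1

Row 5, column 3: row 5 has {3} and column 3 has {1, 5, 2, 6}, leaving only 4.
Row 5, column 6: row 5 has {3, 4} and column 6 has {5, 2, 6, 4}, leaving only 1.
Row 5, column 2: row 5 has {1, 3, 4} and column 2 has {5, 2, 4}, leaving only 6.
Row 1, column 2: row 1 has {1, 5, 6, 4} and column 2 has {5, 2, 6, 4}, leaving only 3.
Row 1, column 4: row 1 has {1, 5, 3, 6, 4} and column 4 has {1, 6, 4}, leaving only 2.
Row 5, column 4: row 5 has {1, 3, 6, 4} and column 4 has {1, 2, 6, 4}, leaving only 5.
Row 5, column 5: row 5 has {1, 5, 3, 6, 4} and column 5 has {1, 3, 6, 4}, leaving only 2.
So row 5 reads: 3 6 4 5 2 1.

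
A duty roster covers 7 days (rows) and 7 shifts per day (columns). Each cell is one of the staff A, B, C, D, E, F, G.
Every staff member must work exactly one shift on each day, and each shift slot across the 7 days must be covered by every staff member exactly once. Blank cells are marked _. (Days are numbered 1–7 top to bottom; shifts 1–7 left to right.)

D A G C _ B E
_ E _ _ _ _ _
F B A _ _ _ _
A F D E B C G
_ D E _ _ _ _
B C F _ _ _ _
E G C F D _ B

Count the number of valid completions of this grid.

9

Day 1, shift 5: eliminating its day and shift leaves {F}.
Day 2, shift 1: eliminating its day and shift leaves {C, G}.
Day 2, shift 3: eliminating its day and shift leaves {B}.
Day 2, shift 4: eliminating its day and shift leaves {A, B, D, G}.
Day 2, shift 5: eliminating its day and shift leaves {A, C, F, G}.
Day 2, shift 6: eliminating its day and shift leaves {A, D, F, G}.
Day 2, shift 7: eliminating its day and shift leaves {A, C, D, F}.
Day 3, shift 4: eliminating its day and shift leaves {D, G}.
Day 3, shift 5: eliminating its day and shift leaves {C, E, G}.
Day 3, shift 6: eliminating its day and shift leaves {D, E, G}.
Day 3, shift 7: eliminating its day and shift leaves {C, D}.
Day 5, shift 1: eliminating its day and shift leaves {C, G}.
Day 5, shift 4: eliminating its day and shift leaves {A, B, G}.
Day 5, shift 5: eliminating its day and shift leaves {A, C, F, G}.
Day 5, shift 6: eliminating its day and shift leaves {A, F, G}.
Day 5, shift 7: eliminating its day and shift leaves {A, C, F}.
Day 6, shift 4: eliminating its day and shift leaves {A, D, G}.
Day 6, shift 5: eliminating its day and shift leaves {A, E, G}.
Day 6, shift 6: eliminating its day and shift leaves {A, D, E, G}.
Day 6, shift 7: eliminating its day and shift leaves {A, D}.
Day 7, shift 6: eliminating its day and shift leaves {A}.
Enumerating the assignments across these blanks that avoid any day or shift repeat gives 9 completions.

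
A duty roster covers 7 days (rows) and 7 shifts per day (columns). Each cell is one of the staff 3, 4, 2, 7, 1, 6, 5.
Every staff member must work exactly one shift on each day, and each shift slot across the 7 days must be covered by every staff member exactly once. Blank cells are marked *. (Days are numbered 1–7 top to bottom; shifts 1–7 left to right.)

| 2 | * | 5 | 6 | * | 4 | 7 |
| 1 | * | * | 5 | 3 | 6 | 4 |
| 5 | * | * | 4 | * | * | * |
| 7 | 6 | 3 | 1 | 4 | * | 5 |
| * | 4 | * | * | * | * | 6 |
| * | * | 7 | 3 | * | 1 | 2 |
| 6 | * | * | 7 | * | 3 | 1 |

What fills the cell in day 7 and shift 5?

Day 1, shift 5: day 1 has {4, 2, 7, 6, 5} and shift 5 has {3, 4}, leaving only 1.
Day 1, shift 2: day 1 has {4, 2, 7, 1, 6, 5} and shift 2 has {4, 6}, leaving only 3.
Day 2, shift 3: day 2 has {3, 4, 1, 6, 5} and shift 3 has {3, 7, 5}, leaving only 2.
Day 2, shift 2: day 2 has {3, 4, 2, 1, 6, 5} and shift 2 has {3, 4, 6}, leaving only 7.
Day 3, shift 7: day 3 has {4, 5} and shift 7 has {4, 2, 7, 1, 6, 5}, leaving only 3.
Day 4, shift 6: day 4 has {3, 4, 7, 1, 6, 5} and shift 6 has {3, 4, 1, 6}, leaving only 2.
Day 3, shift 6: day 3 has {3, 4, 5} and shift 6 has {3, 4, 2, 1, 6}, leaving only 7.
Day 5, shift 1: day 5 has {4, 6} and shift 1 has {2, 7, 1, 6, 5}, leaving only 3.
Day 5, shift 3: day 5 has {3, 4, 6} and shift 3 has {3, 2, 7, 5}, leaving only 1.
Day 3, shift 3: day 3 has {3, 4, 7, 5} and shift 3 has {3, 2, 7, 1, 5}, leaving only 6.
Day 3, shift 5: day 3 has {3, 4, 7, 6, 5} and shift 5 has {3, 4, 1}, leaving only 2.
Day 7 already has {3, 7, 1, 6} and shift 5 already has {3, 4, 2, 1}, so day 7, shift 5 must be 5.

5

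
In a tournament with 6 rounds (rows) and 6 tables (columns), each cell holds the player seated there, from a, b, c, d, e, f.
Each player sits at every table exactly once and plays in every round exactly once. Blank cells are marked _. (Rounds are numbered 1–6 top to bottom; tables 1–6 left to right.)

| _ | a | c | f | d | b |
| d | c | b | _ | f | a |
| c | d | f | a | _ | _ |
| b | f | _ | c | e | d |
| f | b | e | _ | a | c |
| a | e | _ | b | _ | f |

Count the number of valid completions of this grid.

Round 1, table 1: eliminating its round and table leaves {e}.
Round 2, table 4: eliminating its round and table leaves {e}.
Round 3, table 5: eliminating its round and table leaves {b}.
Round 3, table 6: eliminating its round and table leaves {e}.
Round 4, table 3: eliminating its round and table leaves {a}.
Round 5, table 4: eliminating its round and table leaves {d}.
Round 6, table 3: eliminating its round and table leaves {d}.
Round 6, table 5: eliminating its round and table leaves {c}.
Only one assignment across all blanks avoids any round or table repeat, giving 1 completion.

1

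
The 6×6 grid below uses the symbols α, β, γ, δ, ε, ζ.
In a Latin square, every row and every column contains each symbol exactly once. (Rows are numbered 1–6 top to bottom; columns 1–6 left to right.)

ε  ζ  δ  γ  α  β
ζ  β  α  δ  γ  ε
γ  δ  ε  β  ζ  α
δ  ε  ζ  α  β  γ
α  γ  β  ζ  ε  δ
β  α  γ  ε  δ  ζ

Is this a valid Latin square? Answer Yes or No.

Yes

Each row is a permutation of the 6 symbols, and so is each column.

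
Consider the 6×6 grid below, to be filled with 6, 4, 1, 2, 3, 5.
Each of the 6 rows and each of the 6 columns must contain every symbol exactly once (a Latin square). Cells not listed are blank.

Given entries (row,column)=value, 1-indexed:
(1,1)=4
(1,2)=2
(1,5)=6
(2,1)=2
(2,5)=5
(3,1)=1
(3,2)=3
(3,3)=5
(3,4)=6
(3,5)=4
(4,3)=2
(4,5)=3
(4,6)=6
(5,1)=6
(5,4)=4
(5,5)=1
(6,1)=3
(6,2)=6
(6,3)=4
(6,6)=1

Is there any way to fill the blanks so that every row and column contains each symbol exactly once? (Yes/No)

Row 3, column 6: row 3 has {6, 4, 1, 3, 5} and column 6 has {6, 1}, so it must be 2.
Row 4, column 1: row 4 has {6, 2, 3} and column 1 has {6, 4, 1, 2, 3}, so it must be 5.
Row 4, column 4: row 4 has {6, 2, 3, 5} and column 4 has {6, 4}, so it must be 1.
Row 2, column 4: row 2 has {2, 5} and column 4 has {6, 4, 1}, so it must be 3.
Row 1, column 4: row 1 has {6, 4, 2} and column 4 has {6, 4, 1, 3}, so it must be 5.
Row 1, column 6: row 1 has {6, 4, 2, 5} and column 6 has {6, 1, 2}, so it must be 3.
Row 1, column 3: row 1 has {6, 4, 2, 3, 5} and column 3 has {4, 2, 5}, so it must be 1.
Row 2, column 3: row 2 has {2, 3, 5} and column 3 has {4, 1, 2, 5}, so it must be 6.
Row 2, column 6: row 2 has {6, 2, 3, 5} and column 6 has {6, 1, 2, 3}, so it must be 4.
Row 2, column 2: row 2 has {6, 4, 2, 3, 5} and column 2 has {6, 2, 3}, so it must be 1.
Row 4, column 2: row 4 has {6, 1, 2, 3, 5} and column 2 has {6, 1, 2, 3}, so it must be 4.
Row 5, column 2: row 5 has {6, 4, 1} and column 2 has {6, 4, 1, 2, 3}, so it must be 5.
Now row 5, column 6: row 5 together with column 6 already contain {6, 4, 1, 2, 3, 5} — every symbol — so nothing can go there. The grid has no valid completion.

No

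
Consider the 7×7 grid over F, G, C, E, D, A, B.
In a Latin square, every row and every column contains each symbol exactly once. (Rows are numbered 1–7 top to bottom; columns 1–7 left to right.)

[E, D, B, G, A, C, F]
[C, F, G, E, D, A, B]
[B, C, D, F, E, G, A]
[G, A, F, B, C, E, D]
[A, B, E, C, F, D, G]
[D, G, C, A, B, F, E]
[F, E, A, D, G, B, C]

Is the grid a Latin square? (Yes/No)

Yes

Each row is a permutation of the 7 symbols, and so is each column.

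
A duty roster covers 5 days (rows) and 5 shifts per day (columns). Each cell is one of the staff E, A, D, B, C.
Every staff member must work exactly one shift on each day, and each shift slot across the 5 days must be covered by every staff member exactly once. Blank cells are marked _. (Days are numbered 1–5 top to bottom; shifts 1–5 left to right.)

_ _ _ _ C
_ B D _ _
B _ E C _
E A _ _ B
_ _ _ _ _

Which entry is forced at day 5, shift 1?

A

Day 3, shift 2: day 3 has {E, B, C} and shift 2 has {A, B}, leaving only D.
Day 1, shift 2: day 1 has {C} and shift 2 has {A, D, B}, leaving only E.
Day 3, shift 5: day 3 has {E, D, B, C} and shift 5 has {B, C}, leaving only A.
Day 2, shift 5: day 2 has {D, B} and shift 5 has {A, B, C}, leaving only E.
Day 2, shift 4: day 2 has {E, D, B} and shift 4 has {C}, leaving only A.
Day 2, shift 1: day 2 has {E, A, D, B} and shift 1 has {E, B}, leaving only C.
Day 4, shift 3: day 4 has {E, A, B} and shift 3 has {E, D}, leaving only C.
Day 4, shift 4: day 4 has {E, A, B, C} and shift 4 has {A, C}, leaving only D.
Day 1, shift 4: day 1 has {E, C} and shift 4 has {A, D, C}, leaving only B.
Day 1, shift 3: day 1 has {E, B, C} and shift 3 has {E, D, C}, leaving only A.
Day 1, shift 1: day 1 has {E, A, B, C} and shift 1 has {E, B, C}, leaving only D.
Day 5 already has {} and shift 1 already has {E, D, B, C}, so day 5, shift 1 must be A.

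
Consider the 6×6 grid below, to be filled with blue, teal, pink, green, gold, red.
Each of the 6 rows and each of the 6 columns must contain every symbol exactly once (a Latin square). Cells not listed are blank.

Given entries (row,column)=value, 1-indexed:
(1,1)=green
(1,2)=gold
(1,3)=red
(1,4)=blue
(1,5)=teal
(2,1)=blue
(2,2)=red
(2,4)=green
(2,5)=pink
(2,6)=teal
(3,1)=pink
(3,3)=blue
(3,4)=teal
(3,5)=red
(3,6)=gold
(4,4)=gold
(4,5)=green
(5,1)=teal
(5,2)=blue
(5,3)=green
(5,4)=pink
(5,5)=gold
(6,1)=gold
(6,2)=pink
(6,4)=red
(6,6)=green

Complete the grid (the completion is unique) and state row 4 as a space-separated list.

Row 4, column 1: row 4 has {green, gold} and column 1 has {blue, teal, pink, green, gold}, leaving only red.
Row 4, column 2: row 4 has {green, gold, red} and column 2 has {blue, pink, gold, red}, leaving only teal.
Row 4, column 3: row 4 has {teal, green, gold, red} and column 3 has {blue, green, red}, leaving only pink.
Row 4, column 6: row 4 has {teal, pink, green, gold, red} and column 6 has {teal, green, gold}, leaving only blue.
So row 4 reads: red teal pink gold green blue.

red teal pink gold green blue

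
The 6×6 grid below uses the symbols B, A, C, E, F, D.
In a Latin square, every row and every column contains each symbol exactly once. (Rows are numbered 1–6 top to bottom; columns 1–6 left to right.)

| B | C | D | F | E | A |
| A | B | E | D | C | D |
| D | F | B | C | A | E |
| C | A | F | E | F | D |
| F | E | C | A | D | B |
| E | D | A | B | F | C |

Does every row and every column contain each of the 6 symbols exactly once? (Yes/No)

Row 2 contains D twice (at columns 4 and 6); row 4 is also not a permutation.

No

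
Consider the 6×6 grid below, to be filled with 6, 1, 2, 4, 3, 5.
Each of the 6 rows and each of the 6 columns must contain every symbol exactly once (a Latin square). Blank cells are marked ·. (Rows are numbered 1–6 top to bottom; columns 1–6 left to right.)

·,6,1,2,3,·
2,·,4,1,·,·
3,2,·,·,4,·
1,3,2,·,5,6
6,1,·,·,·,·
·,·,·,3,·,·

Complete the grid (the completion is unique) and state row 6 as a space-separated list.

5 4 6 3 1 2

Row 2, column 2: row 2 has {1, 2, 4} and column 2 has {6, 1, 2, 3}, leaving only 5.
Row 6, column 2: row 6 has {3} and column 2 has {6, 1, 2, 3, 5}, leaving only 4.
Row 6, column 1: row 6 has {4, 3} and column 1 has {6, 1, 2, 3}, leaving only 5.
Row 6, column 3: row 6 has {4, 3, 5} and column 3 has {1, 2, 4}, leaving only 6.
Row 1, column 1: row 1 has {6, 1, 2, 3} and column 1 has {6, 1, 2, 3, 5}, leaving only 4.
Row 1, column 6: row 1 has {6, 1, 2, 4, 3} and column 6 has {6}, leaving only 5.
Row 2, column 5: row 2 has {1, 2, 4, 5} and column 5 has {4, 3, 5}, leaving only 6.
Row 2, column 6: row 2 has {6, 1, 2, 4, 5} and column 6 has {6, 5}, leaving only 3.
Row 3, column 3: row 3 has {2, 4, 3} and column 3 has {6, 1, 2, 4}, leaving only 5.
Row 3, column 4: row 3 has {2, 4, 3, 5} and column 4 has {1, 2, 3}, leaving only 6.
Row 3, column 6: row 3 has {6, 2, 4, 3, 5} and column 6 has {6, 3, 5}, leaving only 1.
Row 6, column 6: row 6 has {6, 4, 3, 5} and column 6 has {6, 1, 3, 5}, leaving only 2.
Row 6, column 5: row 6 has {6, 2, 4, 3, 5} and column 5 has {6, 4, 3, 5}, leaving only 1.
So row 6 reads: 5 4 6 3 1 2.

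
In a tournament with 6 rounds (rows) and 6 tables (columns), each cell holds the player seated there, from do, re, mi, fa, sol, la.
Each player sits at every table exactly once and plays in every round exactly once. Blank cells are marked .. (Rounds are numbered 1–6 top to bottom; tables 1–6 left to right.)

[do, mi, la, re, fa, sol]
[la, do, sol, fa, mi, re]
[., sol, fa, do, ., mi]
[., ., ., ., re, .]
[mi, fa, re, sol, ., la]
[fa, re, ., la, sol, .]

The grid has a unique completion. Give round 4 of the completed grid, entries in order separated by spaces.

Round 4, table 1: round 4 has {re} and table 1 has {do, mi, fa, la}, leaving only sol.
Round 4, table 2: round 4 has {re, sol} and table 2 has {do, re, mi, fa, sol}, leaving only la.
Round 4, table 4: round 4 has {re, sol, la} and table 4 has {do, re, fa, sol, la}, leaving only mi.
Round 4, table 3: round 4 has {re, mi, sol, la} and table 3 has {re, fa, sol, la}, leaving only do.
Round 4, table 6: round 4 has {do, re, mi, sol, la} and table 6 has {re, mi, sol, la}, leaving only fa.
So round 4 reads: sol la do mi re fa.

sol la do mi re fa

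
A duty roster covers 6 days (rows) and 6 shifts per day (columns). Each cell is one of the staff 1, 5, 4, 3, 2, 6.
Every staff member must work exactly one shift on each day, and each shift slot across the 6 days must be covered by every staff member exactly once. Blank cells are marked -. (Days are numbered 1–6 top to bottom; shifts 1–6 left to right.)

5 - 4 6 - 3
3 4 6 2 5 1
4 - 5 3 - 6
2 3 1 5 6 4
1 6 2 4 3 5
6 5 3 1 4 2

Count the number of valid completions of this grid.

2

Day 1, shift 2: eliminating its day and shift leaves {1, 2}.
Day 1, shift 5: eliminating its day and shift leaves {1, 2}.
Day 3, shift 2: eliminating its day and shift leaves {1, 2}.
Day 3, shift 5: eliminating its day and shift leaves {1, 2}.
Enumerating the assignments across these blanks that avoid any day or shift repeat gives 2 completions.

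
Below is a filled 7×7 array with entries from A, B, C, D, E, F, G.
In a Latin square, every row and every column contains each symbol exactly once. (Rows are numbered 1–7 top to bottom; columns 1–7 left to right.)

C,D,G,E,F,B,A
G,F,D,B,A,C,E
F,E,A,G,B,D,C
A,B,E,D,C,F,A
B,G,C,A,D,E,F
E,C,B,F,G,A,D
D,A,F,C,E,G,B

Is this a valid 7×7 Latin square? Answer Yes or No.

No

Row 4 contains A twice (at columns 1 and 7), so it is not a permutation.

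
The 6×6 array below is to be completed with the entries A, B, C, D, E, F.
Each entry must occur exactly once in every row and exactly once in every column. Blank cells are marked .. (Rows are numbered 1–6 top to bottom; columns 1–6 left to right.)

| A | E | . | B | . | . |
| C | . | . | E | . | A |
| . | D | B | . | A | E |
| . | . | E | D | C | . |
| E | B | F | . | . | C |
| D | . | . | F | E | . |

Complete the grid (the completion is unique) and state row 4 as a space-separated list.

Row 2, column 2: row 2 has {A, C, E} and column 2 has {B, D, E}, leaving only F.
Row 4, column 2: row 4 has {C, D, E} and column 2 has {B, D, E, F}, leaving only A.
Row 2, column 3: row 2 has {A, C, E, F} and column 3 has {B, E, F}, leaving only D.
Row 1, column 3: row 1 has {A, B, E} and column 3 has {B, D, E, F}, leaving only C.
Row 2, column 5: row 2 has {A, C, D, E, F} and column 5 has {A, C, E}, leaving only B.
Row 3, column 1: row 3 has {A, B, D, E} and column 1 has {A, C, D, E}, leaving only F.
Row 4, column 1: row 4 has {A, C, D, E} and column 1 has {A, C, D, E, F}, leaving only B.
Row 4, column 6: row 4 has {A, B, C, D, E} and column 6 has {A, C, E}, leaving only F.
So row 4 reads: B A E D C F.

B A E D C F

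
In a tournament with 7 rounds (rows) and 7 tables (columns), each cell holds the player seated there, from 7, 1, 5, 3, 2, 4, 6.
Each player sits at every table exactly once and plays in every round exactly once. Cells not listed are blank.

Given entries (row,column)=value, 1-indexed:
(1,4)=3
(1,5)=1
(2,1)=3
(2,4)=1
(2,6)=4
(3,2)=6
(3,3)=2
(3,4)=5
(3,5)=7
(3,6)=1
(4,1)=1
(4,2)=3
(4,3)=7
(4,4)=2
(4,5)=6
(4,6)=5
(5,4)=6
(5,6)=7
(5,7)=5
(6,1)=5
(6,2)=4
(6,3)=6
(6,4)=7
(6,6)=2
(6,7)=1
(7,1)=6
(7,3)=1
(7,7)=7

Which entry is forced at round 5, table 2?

Round 1, table 6: round 1 has {1, 3} and table 6 has {7, 1, 5, 2, 4}, leaving only 6.
Round 2, table 3: round 2 has {1, 3, 4} and table 3 has {7, 1, 2, 6}, leaving only 5.
Round 1, table 3: round 1 has {1, 3, 6} and table 3 has {7, 1, 5, 2, 6}, leaving only 4.
Round 1, table 7: round 1 has {1, 3, 4, 6} and table 7 has {7, 1, 5}, leaving only 2.
Round 1, table 1: round 1 has {1, 3, 2, 4, 6} and table 1 has {1, 5, 3, 6}, leaving only 7.
Round 1, table 2: round 1 has {7, 1, 3, 2, 4, 6} and table 2 has {3, 4, 6}, leaving only 5.
Round 2, table 5: round 2 has {1, 5, 3, 4} and table 5 has {7, 1, 6}, leaving only 2.
Round 2, table 2: round 2 has {1, 5, 3, 2, 4} and table 2 has {5, 3, 4, 6}, leaving only 7.
Round 2, table 7: round 2 has {7, 1, 5, 3, 2, 4} and table 7 has {7, 1, 5, 2}, leaving only 6.
Round 3, table 1: round 3 has {7, 1, 5, 2, 6} and table 1 has {7, 1, 5, 3, 6}, leaving only 4.
Round 3, table 7: round 3 has {7, 1, 5, 2, 4, 6} and table 7 has {7, 1, 5, 2, 6}, leaving only 3.
Round 4, table 7: round 4 has {7, 1, 5, 3, 2, 6} and table 7 has {7, 1, 5, 3, 2, 6}, leaving only 4.
Round 5, table 1: round 5 has {7, 5, 6} and table 1 has {7, 1, 5, 3, 4, 6}, leaving only 2.
Round 5 already has {7, 5, 2, 6} and table 2 already has {7, 5, 3, 4, 6}, so round 5, table 2 must be 1.

1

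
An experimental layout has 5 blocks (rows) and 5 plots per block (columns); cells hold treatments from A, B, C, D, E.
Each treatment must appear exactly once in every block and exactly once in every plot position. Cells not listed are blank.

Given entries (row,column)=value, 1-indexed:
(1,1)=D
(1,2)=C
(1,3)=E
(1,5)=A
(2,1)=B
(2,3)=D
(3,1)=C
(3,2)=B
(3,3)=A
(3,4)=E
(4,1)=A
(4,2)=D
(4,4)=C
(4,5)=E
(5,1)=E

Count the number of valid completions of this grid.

Block 1, plot 4: eliminating its block and plot leaves {B}.
Block 2, plot 2: eliminating its block and plot leaves {A, E}.
Block 2, plot 4: eliminating its block and plot leaves {A}.
Block 2, plot 5: eliminating its block and plot leaves {C}.
Block 3, plot 5: eliminating its block and plot leaves {D}.
Block 4, plot 3: eliminating its block and plot leaves {B}.
Block 5, plot 2: eliminating its block and plot leaves {A}.
Block 5, plot 3: eliminating its block and plot leaves {B, C}.
Block 5, plot 4: eliminating its block and plot leaves {A, B, D}.
Block 5, plot 5: eliminating its block and plot leaves {B, C, D}.
Only one assignment across all blanks avoids any block or plot repeat, giving 1 completion.

1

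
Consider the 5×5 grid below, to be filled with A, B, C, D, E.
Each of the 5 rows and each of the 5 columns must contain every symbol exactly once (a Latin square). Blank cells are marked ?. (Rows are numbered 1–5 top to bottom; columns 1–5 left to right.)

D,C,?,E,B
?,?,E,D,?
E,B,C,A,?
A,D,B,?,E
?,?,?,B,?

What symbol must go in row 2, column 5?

C

Row 1, column 3: row 1 has {B, C, D, E} and column 3 has {B, C, E}, leaving only A.
Row 2, column 2: row 2 has {D, E} and column 2 has {B, C, D}, leaving only A.
Row 2 already has {A, D, E} and column 5 already has {B, E}, so row 2, column 5 must be C.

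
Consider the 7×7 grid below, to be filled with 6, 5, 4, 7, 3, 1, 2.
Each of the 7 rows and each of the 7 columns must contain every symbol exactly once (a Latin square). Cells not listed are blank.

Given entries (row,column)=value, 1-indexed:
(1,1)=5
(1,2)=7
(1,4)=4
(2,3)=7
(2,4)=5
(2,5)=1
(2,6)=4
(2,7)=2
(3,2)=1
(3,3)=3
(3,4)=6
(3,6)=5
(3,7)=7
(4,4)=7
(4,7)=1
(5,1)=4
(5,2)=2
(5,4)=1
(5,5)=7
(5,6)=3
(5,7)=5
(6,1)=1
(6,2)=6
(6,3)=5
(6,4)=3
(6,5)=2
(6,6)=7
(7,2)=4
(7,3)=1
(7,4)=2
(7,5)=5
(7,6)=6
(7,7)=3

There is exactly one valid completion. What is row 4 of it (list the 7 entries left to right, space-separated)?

Row 4, column 6: row 4 has {7, 1} and column 6 has {6, 5, 4, 7, 3}, leaving only 2.
Row 1, column 6: row 1 has {5, 4, 7} and column 6 has {6, 5, 4, 7, 3, 2}, leaving only 1.
Row 1, column 7: row 1 has {5, 4, 7, 1} and column 7 has {5, 7, 3, 1, 2}, leaving only 6.
Row 1, column 3: row 1 has {6, 5, 4, 7, 1} and column 3 has {5, 7, 3, 1}, leaving only 2.
Row 1, column 5: row 1 has {6, 5, 4, 7, 1, 2} and column 5 has {5, 7, 1, 2}, leaving only 3.
Row 2, column 2: row 2 has {5, 4, 7, 1, 2} and column 2 has {6, 4, 7, 1, 2}, leaving only 3.
Row 4, column 2: row 4 has {7, 1, 2} and column 2 has {6, 4, 7, 3, 1, 2}, leaving only 5.
Row 2, column 1: row 2 has {5, 4, 7, 3, 1, 2} and column 1 has {5, 4, 1}, leaving only 6.
Row 4, column 1: row 4 has {5, 7, 1, 2} and column 1 has {6, 5, 4, 1}, leaving only 3.
Row 3, column 1: row 3 has {6, 5, 7, 3, 1} and column 1 has {6, 5, 4, 3, 1}, leaving only 2.
Row 3, column 5: row 3 has {6, 5, 7, 3, 1, 2} and column 5 has {5, 7, 3, 1, 2}, leaving only 4.
Row 4, column 5: row 4 has {5, 7, 3, 1, 2} and column 5 has {5, 4, 7, 3, 1, 2}, leaving only 6.
Row 4, column 3: row 4 has {6, 5, 7, 3, 1, 2} and column 3 has {5, 7, 3, 1, 2}, leaving only 4.
So row 4 reads: 3 5 4 7 6 2 1.

3 5 4 7 6 2 1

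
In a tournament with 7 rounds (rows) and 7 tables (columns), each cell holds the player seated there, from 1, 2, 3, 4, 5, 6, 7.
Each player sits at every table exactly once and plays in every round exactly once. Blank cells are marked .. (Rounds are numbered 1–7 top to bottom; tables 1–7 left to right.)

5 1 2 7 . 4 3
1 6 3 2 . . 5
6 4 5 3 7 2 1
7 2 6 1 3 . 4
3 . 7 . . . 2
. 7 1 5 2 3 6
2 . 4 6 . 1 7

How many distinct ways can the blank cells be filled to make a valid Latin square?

Round 1, table 5: eliminating its round and table leaves {6}.
Round 2, table 5: eliminating its round and table leaves {4}.
Round 2, table 6: eliminating its round and table leaves {7}.
Round 4, table 6: eliminating its round and table leaves {5}.
Round 5, table 2: eliminating its round and table leaves {5}.
Round 5, table 4: eliminating its round and table leaves {4}.
Round 5, table 5: eliminating its round and table leaves {1, 4, 5, 6}.
Round 5, table 6: eliminating its round and table leaves {5, 6}.
Round 6, table 1: eliminating its round and table leaves {4}.
Round 7, table 2: eliminating its round and table leaves {3, 5}.
Round 7, table 5: eliminating its round and table leaves {5}.
Only one assignment across all blanks avoids any round or table repeat, giving 1 completion.

1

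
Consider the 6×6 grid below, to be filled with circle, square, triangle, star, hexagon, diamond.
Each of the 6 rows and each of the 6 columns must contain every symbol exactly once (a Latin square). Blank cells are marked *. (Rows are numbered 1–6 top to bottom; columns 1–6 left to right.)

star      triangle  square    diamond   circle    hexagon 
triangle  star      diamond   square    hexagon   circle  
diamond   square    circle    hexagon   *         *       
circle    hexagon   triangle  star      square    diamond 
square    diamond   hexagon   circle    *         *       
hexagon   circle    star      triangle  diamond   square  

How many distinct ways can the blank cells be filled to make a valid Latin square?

2

Row 3, column 5: eliminating its row and column leaves {triangle, star}.
Row 3, column 6: eliminating its row and column leaves {triangle, star}.
Row 5, column 5: eliminating its row and column leaves {triangle, star}.
Row 5, column 6: eliminating its row and column leaves {triangle, star}.
Enumerating the assignments across these blanks that avoid any row or column repeat gives 2 completions.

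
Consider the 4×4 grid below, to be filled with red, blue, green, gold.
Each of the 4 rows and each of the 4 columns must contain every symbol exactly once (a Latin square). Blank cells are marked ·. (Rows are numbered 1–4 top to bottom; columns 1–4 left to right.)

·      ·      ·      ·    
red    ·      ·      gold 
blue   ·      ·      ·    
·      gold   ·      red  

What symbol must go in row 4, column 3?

Row 3, column 4: row 3 has {blue} and column 4 has {red, gold}, leaving only green.
Row 1, column 4: row 1 has {} and column 4 has {red, green, gold}, leaving only blue.
Row 3, column 2: row 3 has {blue, green} and column 2 has {gold}, leaving only red.
Row 1, column 2: row 1 has {blue} and column 2 has {red, gold}, leaving only green.
Row 1, column 1: row 1 has {blue, green} and column 1 has {red, blue}, leaving only gold.
Row 1, column 3: row 1 has {blue, green, gold} and column 3 has {}, leaving only red.
Row 2, column 2: row 2 has {red, gold} and column 2 has {red, green, gold}, leaving only blue.
Row 2, column 3: row 2 has {red, blue, gold} and column 3 has {red}, leaving only green.
Row 4 already has {red, gold} and column 3 already has {red, green}, so row 4, column 3 must be blue.

blue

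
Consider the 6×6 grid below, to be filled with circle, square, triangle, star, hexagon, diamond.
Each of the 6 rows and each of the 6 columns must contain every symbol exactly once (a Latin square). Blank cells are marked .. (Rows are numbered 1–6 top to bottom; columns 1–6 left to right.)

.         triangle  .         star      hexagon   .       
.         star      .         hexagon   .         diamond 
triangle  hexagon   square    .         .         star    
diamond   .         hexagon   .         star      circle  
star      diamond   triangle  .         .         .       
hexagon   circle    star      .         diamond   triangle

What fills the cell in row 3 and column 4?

diamond

Row 1, column 6: row 1 has {triangle, star, hexagon} and column 6 has {circle, triangle, star, diamond}, leaving only square.
Row 1, column 1: row 1 has {square, triangle, star, hexagon} and column 1 has {triangle, star, hexagon, diamond}, leaving only circle.
Row 1, column 3: row 1 has {circle, square, triangle, star, hexagon} and column 3 has {square, triangle, star, hexagon}, leaving only diamond.
Row 2, column 1: row 2 has {star, hexagon, diamond} and column 1 has {circle, triangle, star, hexagon, diamond}, leaving only square.
Row 2, column 3: row 2 has {square, star, hexagon, diamond} and column 3 has {square, triangle, star, hexagon, diamond}, leaving only circle.
Row 2, column 5: row 2 has {circle, square, star, hexagon, diamond} and column 5 has {star, hexagon, diamond}, leaving only triangle.
Row 3, column 5: row 3 has {square, triangle, star, hexagon} and column 5 has {triangle, star, hexagon, diamond}, leaving only circle.
Row 3 already has {circle, square, triangle, star, hexagon} and column 4 already has {star, hexagon}, so row 3, column 4 must be diamond.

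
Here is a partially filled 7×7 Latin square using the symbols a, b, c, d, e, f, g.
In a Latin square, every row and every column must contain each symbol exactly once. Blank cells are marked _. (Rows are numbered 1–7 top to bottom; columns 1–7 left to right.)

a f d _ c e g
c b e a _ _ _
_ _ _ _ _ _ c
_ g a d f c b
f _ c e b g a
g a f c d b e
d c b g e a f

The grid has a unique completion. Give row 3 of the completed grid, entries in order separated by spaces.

Row 3, column 3: row 3 has {c} and column 3 has {a, b, c, d, e, f}, leaving only g.
Row 3, column 5: row 3 has {c, g} and column 5 has {b, c, d, e, f}, leaving only a.
Row 1, column 4: row 1 has {a, c, d, e, f, g} and column 4 has {a, c, d, e, g}, leaving only b.
Row 3, column 4: row 3 has {a, c, g} and column 4 has {a, b, c, d, e, g}, leaving only f.
Row 3, column 6: row 3 has {a, c, f, g} and column 6 has {a, b, c, e, g}, leaving only d.
Row 3, column 2: row 3 has {a, c, d, f, g} and column 2 has {a, b, c, f, g}, leaving only e.
Row 3, column 1: row 3 has {a, c, d, e, f, g} and column 1 has {a, c, d, f, g}, leaving only b.
So row 3 reads: b e g f a d c.

b e g f a d c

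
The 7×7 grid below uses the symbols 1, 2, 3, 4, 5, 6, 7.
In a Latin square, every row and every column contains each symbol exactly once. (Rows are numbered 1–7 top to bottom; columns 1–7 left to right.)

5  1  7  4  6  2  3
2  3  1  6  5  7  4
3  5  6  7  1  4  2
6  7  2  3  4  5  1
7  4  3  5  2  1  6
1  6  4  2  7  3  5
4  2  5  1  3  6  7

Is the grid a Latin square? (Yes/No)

Yes

Each row is a permutation of the 7 symbols, and so is each column.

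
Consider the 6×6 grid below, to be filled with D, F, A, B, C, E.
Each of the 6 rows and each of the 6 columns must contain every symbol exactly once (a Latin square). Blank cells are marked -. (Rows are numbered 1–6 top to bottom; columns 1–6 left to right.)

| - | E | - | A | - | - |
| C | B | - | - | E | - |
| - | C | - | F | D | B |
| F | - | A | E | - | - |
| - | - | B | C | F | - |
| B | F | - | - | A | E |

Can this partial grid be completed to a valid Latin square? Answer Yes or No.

Row 1, column 1: row 1 has {A, E} and column 1 has {F, B, C}, so it must be D.
Row 2, column 4: row 2 has {B, C, E} and column 4 has {F, A, C, E}, so it must be D.
Now row 6, column 4: row 6 together with column 4 already contain {D, F, A, B, C, E} — every symbol — so nothing can go there. The grid has no valid completion.

No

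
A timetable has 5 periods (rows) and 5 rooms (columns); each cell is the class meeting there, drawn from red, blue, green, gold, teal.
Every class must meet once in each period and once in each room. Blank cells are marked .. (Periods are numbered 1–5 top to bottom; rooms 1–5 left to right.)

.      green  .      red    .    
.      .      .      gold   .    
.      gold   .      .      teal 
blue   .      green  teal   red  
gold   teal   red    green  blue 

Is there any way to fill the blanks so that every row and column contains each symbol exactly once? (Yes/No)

No

Period 4, room 2: period 4 together with room 2 already contain {red, blue, green, gold, teal} — every symbol — so nothing can go there. The grid has no valid completion.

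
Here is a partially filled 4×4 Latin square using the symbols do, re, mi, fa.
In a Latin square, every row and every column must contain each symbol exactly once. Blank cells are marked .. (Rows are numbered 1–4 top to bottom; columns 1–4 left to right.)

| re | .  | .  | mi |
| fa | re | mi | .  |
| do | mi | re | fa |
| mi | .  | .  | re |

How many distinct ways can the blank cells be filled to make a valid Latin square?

2

Row 1, column 2: eliminating its row and column leaves {do, fa}.
Row 1, column 3: eliminating its row and column leaves {do, fa}.
Row 2, column 4: eliminating its row and column leaves {do}.
Row 4, column 2: eliminating its row and column leaves {do, fa}.
Row 4, column 3: eliminating its row and column leaves {do, fa}.
Enumerating the assignments across these blanks that avoid any row or column repeat gives 2 completions.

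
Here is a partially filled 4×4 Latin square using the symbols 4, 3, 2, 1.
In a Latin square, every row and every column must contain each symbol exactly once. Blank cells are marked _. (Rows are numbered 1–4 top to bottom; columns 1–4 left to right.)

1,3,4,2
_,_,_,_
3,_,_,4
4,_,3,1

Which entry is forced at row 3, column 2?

1

Row 2, column 1: row 2 has {} and column 1 has {4, 3, 1}, leaving only 2.
Row 2, column 3: row 2 has {2} and column 3 has {4, 3}, leaving only 1.
Row 2, column 2: row 2 has {2, 1} and column 2 has {3}, leaving only 4.
Row 2, column 4: row 2 has {4, 2, 1} and column 4 has {4, 2, 1}, leaving only 3.
Row 3, column 3: row 3 has {4, 3} and column 3 has {4, 3, 1}, leaving only 2.
Row 3 already has {4, 3, 2} and column 2 already has {4, 3}, so row 3, column 2 must be 1.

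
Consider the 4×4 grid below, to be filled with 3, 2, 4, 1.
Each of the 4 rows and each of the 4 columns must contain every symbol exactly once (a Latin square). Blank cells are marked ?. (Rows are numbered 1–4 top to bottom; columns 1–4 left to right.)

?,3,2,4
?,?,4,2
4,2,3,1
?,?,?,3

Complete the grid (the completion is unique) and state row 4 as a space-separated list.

Row 4, column 3: row 4 has {3} and column 3 has {3, 2, 4}, leaving only 1.
Row 4, column 1: row 4 has {3, 1} and column 1 has {4}, leaving only 2.
Row 4, column 2: row 4 has {3, 2, 1} and column 2 has {3, 2}, leaving only 4.
So row 4 reads: 2 4 1 3.

2 4 1 3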